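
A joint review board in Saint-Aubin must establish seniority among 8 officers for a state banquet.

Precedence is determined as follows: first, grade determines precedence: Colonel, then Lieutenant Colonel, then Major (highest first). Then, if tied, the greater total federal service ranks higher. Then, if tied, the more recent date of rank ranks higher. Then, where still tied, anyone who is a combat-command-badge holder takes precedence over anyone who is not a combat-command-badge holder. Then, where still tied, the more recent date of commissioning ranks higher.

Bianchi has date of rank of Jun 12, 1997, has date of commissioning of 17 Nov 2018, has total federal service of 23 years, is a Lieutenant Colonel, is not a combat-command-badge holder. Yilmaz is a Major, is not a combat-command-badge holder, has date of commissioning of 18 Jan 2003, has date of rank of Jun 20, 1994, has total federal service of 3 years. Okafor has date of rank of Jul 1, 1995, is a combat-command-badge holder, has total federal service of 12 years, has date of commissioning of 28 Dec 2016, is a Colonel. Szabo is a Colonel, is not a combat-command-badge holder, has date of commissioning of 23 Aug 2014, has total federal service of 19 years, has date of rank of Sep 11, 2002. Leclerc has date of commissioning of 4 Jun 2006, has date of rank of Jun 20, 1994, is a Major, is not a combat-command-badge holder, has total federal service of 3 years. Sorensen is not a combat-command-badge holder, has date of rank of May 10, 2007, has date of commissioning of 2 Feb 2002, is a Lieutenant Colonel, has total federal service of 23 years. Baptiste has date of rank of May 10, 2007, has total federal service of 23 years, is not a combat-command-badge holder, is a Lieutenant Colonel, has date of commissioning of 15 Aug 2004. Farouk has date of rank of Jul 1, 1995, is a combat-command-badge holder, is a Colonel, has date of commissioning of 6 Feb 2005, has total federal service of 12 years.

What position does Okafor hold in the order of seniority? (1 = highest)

By grade: Szabo, Okafor and Farouk (Colonel); then Baptiste, Sorensen and Bianchi (Lieutenant Colonel); then Leclerc and Yilmaz (Major).
Among Szabo, Okafor and Farouk, by total federal service (higher first): Szabo (19 years) before Okafor and Farouk (12 years).
Okafor and Farouk both have date of rank Jul 1, 1995, so the next rule applies.
Okafor and Farouk are each a combat-command-badge holder, so the next rule applies.
Among Okafor and Farouk, by date of commissioning (later first): Okafor (28 Dec 2016) before Farouk (6 Feb 2005).
Baptiste, Sorensen and Bianchi all have total federal service 23 years, so the next rule applies.
Among Baptiste, Sorensen and Bianchi, by date of rank (later first): Baptiste and Sorensen (May 10, 2007) before Bianchi (Jun 12, 1997).
Baptiste and Sorensen are each not a combat-command-badge holder, so the next rule applies.
Among Baptiste and Sorensen, by date of commissioning (later first): Baptiste (15 Aug 2004) before Sorensen (2 Feb 2002).
Leclerc and Yilmaz both have total federal service 3 years, so the next rule applies.
Leclerc and Yilmaz both have date of rank Jun 20, 1994, so the next rule applies.
Leclerc and Yilmaz are each not a combat-command-badge holder, so the next rule applies.
Among Leclerc and Yilmaz, by date of commissioning (later first): Leclerc (4 Jun 2006) before Yilmaz (18 Jan 2003).
Order: Szabo, Okafor, Farouk, Baptiste, Sorensen, Bianchi, Leclerc, Yilmaz. So position 2.

2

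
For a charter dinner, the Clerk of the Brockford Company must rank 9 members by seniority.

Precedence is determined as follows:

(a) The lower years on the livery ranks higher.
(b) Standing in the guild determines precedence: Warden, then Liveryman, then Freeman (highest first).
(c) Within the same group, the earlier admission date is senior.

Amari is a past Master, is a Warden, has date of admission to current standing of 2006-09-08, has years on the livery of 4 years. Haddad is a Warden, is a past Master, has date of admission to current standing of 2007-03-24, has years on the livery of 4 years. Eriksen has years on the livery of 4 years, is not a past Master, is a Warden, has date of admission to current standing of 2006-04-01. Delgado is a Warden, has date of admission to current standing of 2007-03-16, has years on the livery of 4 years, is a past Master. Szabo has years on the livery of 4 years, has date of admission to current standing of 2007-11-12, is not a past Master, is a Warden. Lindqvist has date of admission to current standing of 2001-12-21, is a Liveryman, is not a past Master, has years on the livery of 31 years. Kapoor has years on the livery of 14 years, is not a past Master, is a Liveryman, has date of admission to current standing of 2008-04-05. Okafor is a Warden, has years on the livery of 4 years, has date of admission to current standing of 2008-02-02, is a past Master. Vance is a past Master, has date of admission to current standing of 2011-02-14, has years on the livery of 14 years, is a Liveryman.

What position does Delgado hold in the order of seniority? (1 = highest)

By years on the livery (lower first): Eriksen, Amari, Delgado, Haddad, Szabo and Okafor (each 4 years); then Kapoor and Vance (both 14 years); then Lindqvist (31 years).
Eriksen, Amari, Delgado, Haddad, Szabo and Okafor are each Warden, so the next rule applies.
Among Eriksen, Amari, Delgado, Haddad, Szabo and Okafor, by date of admission to current standing (earlier first): Eriksen (2006-04-01) before Amari (2006-09-08) before Delgado (2007-03-16) before Haddad (2007-03-24) before Szabo (2007-11-12) before Okafor (2008-02-02).
Kapoor and Vance are each Liveryman, so the next rule applies.
Among Kapoor and Vance, by date of admission to current standing (earlier first): Kapoor (2008-04-05) before Vance (2011-02-14).
Order: Eriksen, Amari, Delgado, Haddad, Szabo, Okafor, Kapoor, Vance, Lindqvist. So position 3.

3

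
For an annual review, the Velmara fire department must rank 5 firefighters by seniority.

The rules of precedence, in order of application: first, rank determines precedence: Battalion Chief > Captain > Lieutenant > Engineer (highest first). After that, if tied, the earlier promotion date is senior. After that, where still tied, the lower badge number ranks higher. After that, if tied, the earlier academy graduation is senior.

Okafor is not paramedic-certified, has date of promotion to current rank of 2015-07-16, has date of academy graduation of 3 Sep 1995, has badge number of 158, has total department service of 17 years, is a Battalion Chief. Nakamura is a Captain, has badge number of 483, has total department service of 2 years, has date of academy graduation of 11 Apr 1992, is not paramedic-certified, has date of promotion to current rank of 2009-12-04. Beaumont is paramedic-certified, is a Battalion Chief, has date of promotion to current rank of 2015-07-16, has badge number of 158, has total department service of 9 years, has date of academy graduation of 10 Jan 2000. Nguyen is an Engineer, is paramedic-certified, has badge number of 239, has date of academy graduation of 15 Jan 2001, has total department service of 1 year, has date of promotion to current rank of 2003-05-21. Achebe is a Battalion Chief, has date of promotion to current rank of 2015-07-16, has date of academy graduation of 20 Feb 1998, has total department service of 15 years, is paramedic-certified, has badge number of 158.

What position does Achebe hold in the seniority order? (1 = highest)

2

By rank: Okafor, Achebe and Beaumont (Battalion Chief); then Nakamura (Captain); then Nguyen (Engineer).
Okafor, Achebe and Beaumont all have date of promotion to current rank 2015-07-16, so the next rule applies.
Okafor, Achebe and Beaumont all have badge number 158, so the next rule applies.
Among Okafor, Achebe and Beaumont, by date of academy graduation (earlier first): Okafor (3 Sep 1995) before Achebe (20 Feb 1998) before Beaumont (10 Jan 2000).
Order: Okafor, Achebe, Beaumont, Nakamura, Nguyen. So position 2.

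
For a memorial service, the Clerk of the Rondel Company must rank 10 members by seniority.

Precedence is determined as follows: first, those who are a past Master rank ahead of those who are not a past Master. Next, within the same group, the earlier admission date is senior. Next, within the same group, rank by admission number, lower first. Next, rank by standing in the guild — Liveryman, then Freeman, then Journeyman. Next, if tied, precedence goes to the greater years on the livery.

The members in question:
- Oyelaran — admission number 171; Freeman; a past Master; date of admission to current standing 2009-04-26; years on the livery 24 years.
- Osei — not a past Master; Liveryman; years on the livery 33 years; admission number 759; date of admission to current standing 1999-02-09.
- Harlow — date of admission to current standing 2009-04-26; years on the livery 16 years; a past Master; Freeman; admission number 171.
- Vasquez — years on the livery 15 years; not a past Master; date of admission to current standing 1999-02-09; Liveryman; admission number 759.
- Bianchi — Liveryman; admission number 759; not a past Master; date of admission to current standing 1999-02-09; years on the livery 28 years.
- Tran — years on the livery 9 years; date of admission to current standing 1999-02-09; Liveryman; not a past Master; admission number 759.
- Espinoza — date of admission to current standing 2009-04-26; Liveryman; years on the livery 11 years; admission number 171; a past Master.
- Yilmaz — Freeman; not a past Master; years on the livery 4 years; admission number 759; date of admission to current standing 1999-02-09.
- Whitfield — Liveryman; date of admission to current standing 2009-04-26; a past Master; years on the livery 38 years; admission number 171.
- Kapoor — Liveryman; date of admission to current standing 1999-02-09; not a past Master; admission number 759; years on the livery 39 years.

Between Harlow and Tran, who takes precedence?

Harlow

By the first rule: Whitfield, Espinoza, Oyelaran and Harlow (each a past Master); then Kapoor, Osei, Bianchi, Vasquez, Tran and Yilmaz (each not a past Master).
Whitfield, Espinoza, Oyelaran and Harlow all have date of admission to current standing 2009-04-26, so the next rule applies.
Whitfield, Espinoza, Oyelaran and Harlow all have admission number 171, so the next rule applies.
Among Whitfield, Espinoza, Oyelaran and Harlow, by standing in the guild: Whitfield and Espinoza (Liveryman) before Oyelaran and Harlow (Freeman).
Among Whitfield and Espinoza, by years on the livery (higher first): Whitfield (38 years) before Espinoza (11 years).
Among Oyelaran and Harlow, by years on the livery (higher first): Oyelaran (24 years) before Harlow (16 years).
Kapoor, Osei, Bianchi, Vasquez, Tran and Yilmaz all have date of admission to current standing 1999-02-09, so the next rule applies.
Kapoor, Osei, Bianchi, Vasquez, Tran and Yilmaz all have admission number 759, so the next rule applies.
Among Kapoor, Osei, Bianchi, Vasquez, Tran and Yilmaz, by standing in the guild: Kapoor, Osei, Bianchi, Vasquez and Tran (Liveryman) before Yilmaz (Freeman).
Among Kapoor, Osei, Bianchi, Vasquez and Tran, by years on the livery (higher first): Kapoor (39 years) before Osei (33 years) before Bianchi (28 years) before Vasquez (15 years) before Tran (9 years).
So Harlow takes precedence.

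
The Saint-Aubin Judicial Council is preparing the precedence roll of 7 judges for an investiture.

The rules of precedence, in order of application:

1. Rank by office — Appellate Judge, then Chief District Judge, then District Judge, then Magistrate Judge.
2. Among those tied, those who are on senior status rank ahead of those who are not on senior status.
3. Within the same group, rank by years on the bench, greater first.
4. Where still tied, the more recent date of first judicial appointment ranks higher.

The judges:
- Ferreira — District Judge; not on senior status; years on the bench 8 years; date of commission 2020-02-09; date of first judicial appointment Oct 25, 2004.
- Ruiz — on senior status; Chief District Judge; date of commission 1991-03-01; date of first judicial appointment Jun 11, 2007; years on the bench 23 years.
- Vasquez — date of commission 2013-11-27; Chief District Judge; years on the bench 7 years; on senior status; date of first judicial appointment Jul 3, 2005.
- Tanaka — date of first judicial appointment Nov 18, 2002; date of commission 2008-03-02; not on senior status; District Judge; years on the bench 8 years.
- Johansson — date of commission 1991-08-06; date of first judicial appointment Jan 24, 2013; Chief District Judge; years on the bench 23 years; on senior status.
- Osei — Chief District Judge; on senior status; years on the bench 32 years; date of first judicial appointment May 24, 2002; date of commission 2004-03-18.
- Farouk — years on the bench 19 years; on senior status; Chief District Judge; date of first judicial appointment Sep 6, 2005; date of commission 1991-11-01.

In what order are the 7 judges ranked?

By office: Osei, Johansson, Ruiz, Farouk and Vasquez (Chief District Judge); then Ferreira and Tanaka (District Judge).
Osei, Johansson, Ruiz, Farouk and Vasquez are each on senior status, so the next rule applies.
Among Osei, Johansson, Ruiz, Farouk and Vasquez, by years on the bench (higher first): Osei (32 years) before Johansson and Ruiz (23 years) before Farouk (19 years) before Vasquez (7 years).
Among Johansson and Ruiz, by date of first judicial appointment (later first): Johansson (Jan 24, 2013) before Ruiz (Jun 11, 2007).
Ferreira and Tanaka are each not on senior status, so the next rule applies.
Ferreira and Tanaka both have years on the bench 8 years, so the next rule applies.
Among Ferreira and Tanaka, by date of first judicial appointment (later first): Ferreira (Oct 25, 2004) before Tanaka (Nov 18, 2002).
Full order: Osei, Johansson, Ruiz, Farouk, Vasquez, Ferreira, Tanaka.

Osei, Johansson, Ruiz, Farouk, Vasquez, Ferreira, Tanaka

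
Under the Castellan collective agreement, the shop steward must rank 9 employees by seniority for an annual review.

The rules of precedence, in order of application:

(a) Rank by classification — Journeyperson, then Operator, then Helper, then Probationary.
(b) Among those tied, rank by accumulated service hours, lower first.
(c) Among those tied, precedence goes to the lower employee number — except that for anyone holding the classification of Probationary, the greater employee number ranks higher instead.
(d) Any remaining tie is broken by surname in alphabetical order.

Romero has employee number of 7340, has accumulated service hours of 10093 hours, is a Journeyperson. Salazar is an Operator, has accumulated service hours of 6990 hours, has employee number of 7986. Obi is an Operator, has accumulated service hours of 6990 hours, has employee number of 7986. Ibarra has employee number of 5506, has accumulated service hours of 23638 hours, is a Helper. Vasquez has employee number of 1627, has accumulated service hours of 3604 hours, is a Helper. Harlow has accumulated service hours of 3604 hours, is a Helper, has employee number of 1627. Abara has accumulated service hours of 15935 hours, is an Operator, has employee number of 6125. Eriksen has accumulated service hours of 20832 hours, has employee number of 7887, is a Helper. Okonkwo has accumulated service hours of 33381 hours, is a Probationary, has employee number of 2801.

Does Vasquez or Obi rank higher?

By classification: Romero (Journeyperson); then Obi, Salazar and Abara (Operator); then Harlow, Vasquez, Eriksen and Ibarra (Helper); then Okonkwo (Probationary).
Among Obi, Salazar and Abara, by accumulated service hours (lower first): Obi and Salazar (6990 hours) before Abara (15935 hours).
Obi and Salazar both have employee number 7986, so the next rule applies.
Among Obi and Salazar, alphabetically by surname: Obi before Salazar.
Among Harlow, Vasquez, Eriksen and Ibarra, by accumulated service hours (lower first): Harlow and Vasquez (3604 hours) before Eriksen (20832 hours) before Ibarra (23638 hours).
Harlow and Vasquez both have employee number 1627, so the next rule applies.
Among Harlow and Vasquez, alphabetically by surname: Harlow before Vasquez.
So Obi takes precedence.

Obi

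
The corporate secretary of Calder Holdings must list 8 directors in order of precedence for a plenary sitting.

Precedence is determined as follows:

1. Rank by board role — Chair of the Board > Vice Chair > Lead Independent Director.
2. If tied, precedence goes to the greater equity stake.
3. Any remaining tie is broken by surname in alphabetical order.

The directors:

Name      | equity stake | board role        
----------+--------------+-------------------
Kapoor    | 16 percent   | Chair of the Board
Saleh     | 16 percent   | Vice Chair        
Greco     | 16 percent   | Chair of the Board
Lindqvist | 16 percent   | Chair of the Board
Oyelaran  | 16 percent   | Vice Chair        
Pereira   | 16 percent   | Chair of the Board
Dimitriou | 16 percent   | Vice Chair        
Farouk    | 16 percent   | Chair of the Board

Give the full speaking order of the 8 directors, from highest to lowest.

By board role: Farouk, Greco, Kapoor, Lindqvist and Pereira (Chair of the Board); then Dimitriou, Oyelaran and Saleh (Vice Chair).
Farouk, Greco, Kapoor, Lindqvist and Pereira all have equity stake 16 percent, so the next rule applies.
Among Farouk, Greco, Kapoor, Lindqvist and Pereira, alphabetically by surname: Farouk before Greco before Kapoor before Lindqvist before Pereira.
Dimitriou, Oyelaran and Saleh all have equity stake 16 percent, so the next rule applies.
Among Dimitriou, Oyelaran and Saleh, alphabetically by surname: Dimitriou before Oyelaran before Saleh.
Full order: Farouk, Greco, Kapoor, Lindqvist, Pereira, Dimitriou, Oyelaran, Saleh.

Farouk, Greco, Kapoor, Lindqvist, Pereira, Dimitriou, Oyelaran, Saleh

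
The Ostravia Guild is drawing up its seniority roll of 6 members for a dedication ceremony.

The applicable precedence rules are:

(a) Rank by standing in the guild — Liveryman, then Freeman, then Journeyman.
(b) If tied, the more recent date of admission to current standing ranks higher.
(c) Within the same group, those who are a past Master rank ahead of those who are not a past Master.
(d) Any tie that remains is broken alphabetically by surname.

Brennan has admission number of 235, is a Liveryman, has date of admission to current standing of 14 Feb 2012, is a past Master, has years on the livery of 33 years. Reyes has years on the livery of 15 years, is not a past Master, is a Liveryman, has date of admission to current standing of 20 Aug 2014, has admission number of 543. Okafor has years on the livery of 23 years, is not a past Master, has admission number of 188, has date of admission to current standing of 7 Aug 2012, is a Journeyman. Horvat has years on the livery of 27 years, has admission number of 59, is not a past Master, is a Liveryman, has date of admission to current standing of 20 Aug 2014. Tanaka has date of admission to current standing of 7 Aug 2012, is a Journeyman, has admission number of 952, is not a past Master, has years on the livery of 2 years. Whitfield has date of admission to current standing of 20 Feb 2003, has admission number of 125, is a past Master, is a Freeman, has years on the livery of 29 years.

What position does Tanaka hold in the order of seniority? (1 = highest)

6

By standing in the guild: Horvat, Reyes and Brennan (Liveryman); then Whitfield (Freeman); then Okafor and Tanaka (Journeyman).
Among Horvat, Reyes and Brennan, by date of admission to current standing (later first): Horvat and Reyes (20 Aug 2014) before Brennan (14 Feb 2012).
Horvat and Reyes are each not a past Master, so the next rule applies.
Among Horvat and Reyes, alphabetically by surname: Horvat before Reyes.
Okafor and Tanaka both have date of admission to current standing 7 Aug 2012, so the next rule applies.
Okafor and Tanaka are each not a past Master, so the next rule applies.
Among Okafor and Tanaka, alphabetically by surname: Okafor before Tanaka.
Order: Horvat, Reyes, Brennan, Whitfield, Okafor, Tanaka. So position 6.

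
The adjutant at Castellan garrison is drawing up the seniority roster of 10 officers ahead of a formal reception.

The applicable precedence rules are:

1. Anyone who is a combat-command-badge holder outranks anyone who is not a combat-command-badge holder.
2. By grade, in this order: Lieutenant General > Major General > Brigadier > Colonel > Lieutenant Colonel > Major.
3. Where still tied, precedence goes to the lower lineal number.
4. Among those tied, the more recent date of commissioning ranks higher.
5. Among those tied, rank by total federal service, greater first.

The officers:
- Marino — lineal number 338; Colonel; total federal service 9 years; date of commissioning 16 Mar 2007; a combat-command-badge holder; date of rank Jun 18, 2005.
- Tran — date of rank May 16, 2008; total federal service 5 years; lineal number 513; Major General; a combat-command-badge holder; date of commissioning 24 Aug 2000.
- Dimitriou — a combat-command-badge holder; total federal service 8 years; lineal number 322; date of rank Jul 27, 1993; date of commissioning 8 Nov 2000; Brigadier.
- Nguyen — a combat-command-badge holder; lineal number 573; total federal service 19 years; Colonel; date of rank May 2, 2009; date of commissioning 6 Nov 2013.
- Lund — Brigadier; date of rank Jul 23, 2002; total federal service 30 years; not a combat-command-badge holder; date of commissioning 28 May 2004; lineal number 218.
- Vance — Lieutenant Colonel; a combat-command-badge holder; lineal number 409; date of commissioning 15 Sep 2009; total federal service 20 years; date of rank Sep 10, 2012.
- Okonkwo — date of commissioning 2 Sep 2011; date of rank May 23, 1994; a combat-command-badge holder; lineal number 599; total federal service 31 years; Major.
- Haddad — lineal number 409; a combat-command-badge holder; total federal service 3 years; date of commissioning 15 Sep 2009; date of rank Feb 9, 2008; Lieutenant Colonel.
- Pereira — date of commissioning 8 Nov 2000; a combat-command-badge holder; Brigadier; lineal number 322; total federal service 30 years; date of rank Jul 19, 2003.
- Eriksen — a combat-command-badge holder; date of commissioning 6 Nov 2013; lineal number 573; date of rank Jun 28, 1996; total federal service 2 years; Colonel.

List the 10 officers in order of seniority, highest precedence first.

Tran, Pereira, Dimitriou, Marino, Nguyen, Eriksen, Vance, Haddad, Okonkwo, Lund

By the first rule: Tran, Pereira, Dimitriou, Marino, Nguyen, Eriksen, Vance, Haddad and Okonkwo (each a combat-command-badge holder); then Lund (not a combat-command-badge holder).
Among Tran, Pereira, Dimitriou, Marino, Nguyen, Eriksen, Vance, Haddad and Okonkwo, by grade: Tran (Major General) before Pereira and Dimitriou (Brigadier) before Marino, Nguyen and Eriksen (Colonel) before Vance and Haddad (Lieutenant Colonel) before Okonkwo (Major).
Pereira and Dimitriou both have lineal number 322, so the next rule applies.
Pereira and Dimitriou both have date of commissioning 8 Nov 2000, so the next rule applies.
Among Pereira and Dimitriou, by total federal service (higher first): Pereira (30 years) before Dimitriou (8 years).
Among Marino, Nguyen and Eriksen, by lineal number (lower first): Marino (338) before Nguyen and Eriksen (573).
Nguyen and Eriksen both have date of commissioning 6 Nov 2013, so the next rule applies.
Among Nguyen and Eriksen, by total federal service (higher first): Nguyen (19 years) before Eriksen (2 years).
Vance and Haddad both have lineal number 409, so the next rule applies.
Vance and Haddad both have date of commissioning 15 Sep 2009, so the next rule applies.
Among Vance and Haddad, by total federal service (higher first): Vance (20 years) before Haddad (3 years).
Full order: Tran, Pereira, Dimitriou, Marino, Nguyen, Eriksen, Vance, Haddad, Okonkwo, Lund.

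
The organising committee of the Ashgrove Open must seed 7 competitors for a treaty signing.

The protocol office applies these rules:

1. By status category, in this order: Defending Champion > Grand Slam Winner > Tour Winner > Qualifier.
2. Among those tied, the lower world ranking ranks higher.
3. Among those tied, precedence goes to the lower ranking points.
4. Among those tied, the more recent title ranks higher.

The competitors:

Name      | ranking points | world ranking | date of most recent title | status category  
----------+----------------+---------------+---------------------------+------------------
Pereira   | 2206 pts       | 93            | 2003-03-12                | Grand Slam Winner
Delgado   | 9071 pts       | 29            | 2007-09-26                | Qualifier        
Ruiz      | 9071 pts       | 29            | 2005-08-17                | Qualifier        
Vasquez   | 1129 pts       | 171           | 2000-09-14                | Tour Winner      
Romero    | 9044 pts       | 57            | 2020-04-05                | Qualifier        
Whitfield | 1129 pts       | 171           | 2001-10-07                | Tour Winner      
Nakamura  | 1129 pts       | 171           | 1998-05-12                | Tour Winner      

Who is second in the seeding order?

By status category: Pereira (Grand Slam Winner); then Whitfield, Vasquez and Nakamura (Tour Winner); then Delgado, Ruiz and Romero (Qualifier).
Whitfield, Vasquez and Nakamura all have world ranking 171, so the next rule applies.
Whitfield, Vasquez and Nakamura all have ranking points 1129 pts, so the next rule applies.
Among Whitfield, Vasquez and Nakamura, by date of most recent title (later first): Whitfield (2001-10-07) before Vasquez (2000-09-14) before Nakamura (1998-05-12).
Among Delgado, Ruiz and Romero, by world ranking (lower first): Delgado and Ruiz (29) before Romero (57).
Delgado and Ruiz both have ranking points 9071 pts, so the next rule applies.
Among Delgado and Ruiz, by date of most recent title (later first): Delgado (2007-09-26) before Ruiz (2005-08-17).
Order: Pereira, Whitfield, Vasquez, Nakamura, Delgado, Ruiz, Romero.

Whitfield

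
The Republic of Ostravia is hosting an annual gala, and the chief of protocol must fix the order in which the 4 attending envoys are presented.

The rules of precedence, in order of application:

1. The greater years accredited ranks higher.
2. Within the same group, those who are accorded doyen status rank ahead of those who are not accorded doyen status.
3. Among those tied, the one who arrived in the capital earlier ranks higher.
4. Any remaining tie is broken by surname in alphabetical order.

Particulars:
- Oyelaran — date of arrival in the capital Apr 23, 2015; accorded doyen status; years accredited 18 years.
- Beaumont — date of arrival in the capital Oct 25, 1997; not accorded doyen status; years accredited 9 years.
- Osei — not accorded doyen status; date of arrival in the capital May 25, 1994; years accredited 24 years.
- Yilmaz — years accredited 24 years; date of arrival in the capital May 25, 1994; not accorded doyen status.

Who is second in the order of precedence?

Yilmaz

By years accredited (higher first): Osei and Yilmaz (both 24 years); then Oyelaran (18 years); then Beaumont (9 years).
Osei and Yilmaz are each not accorded doyen status, so the next rule applies.
Osei and Yilmaz both have date of arrival in the capital May 25, 1994, so the next rule applies.
Among Osei and Yilmaz, alphabetically by surname: Osei before Yilmaz.
Order: Osei, Yilmaz, Oyelaran, Beaumont.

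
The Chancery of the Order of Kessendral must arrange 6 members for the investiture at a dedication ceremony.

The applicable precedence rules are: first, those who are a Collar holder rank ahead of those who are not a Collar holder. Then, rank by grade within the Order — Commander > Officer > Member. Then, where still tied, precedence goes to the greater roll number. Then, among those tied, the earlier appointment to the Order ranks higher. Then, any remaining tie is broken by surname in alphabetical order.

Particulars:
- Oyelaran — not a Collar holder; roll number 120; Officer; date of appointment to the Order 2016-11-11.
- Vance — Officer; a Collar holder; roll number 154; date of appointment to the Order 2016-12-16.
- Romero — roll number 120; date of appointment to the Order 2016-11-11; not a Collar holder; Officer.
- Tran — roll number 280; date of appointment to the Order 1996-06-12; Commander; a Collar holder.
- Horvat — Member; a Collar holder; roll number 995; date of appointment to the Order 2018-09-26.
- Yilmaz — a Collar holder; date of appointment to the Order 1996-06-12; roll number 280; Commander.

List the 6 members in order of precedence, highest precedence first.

Tran, Yilmaz, Vance, Horvat, Oyelaran, Romero

By the first rule: Tran, Yilmaz, Vance and Horvat (each a Collar holder); then Oyelaran and Romero (both not a Collar holder).
Among Tran, Yilmaz, Vance and Horvat, by grade within the Order: Tran and Yilmaz (Commander) before Vance (Officer) before Horvat (Member).
Tran and Yilmaz both have roll number 280, so the next rule applies.
Tran and Yilmaz both have date of appointment to the Order 1996-06-12, so the next rule applies.
Among Tran and Yilmaz, alphabetically by surname: Tran before Yilmaz.
Oyelaran and Romero are each Officer, so the next rule applies.
Oyelaran and Romero both have roll number 120, so the next rule applies.
Oyelaran and Romero both have date of appointment to the Order 2016-11-11, so the next rule applies.
Among Oyelaran and Romero, alphabetically by surname: Oyelaran before Romero.
Full order: Tran, Yilmaz, Vance, Horvat, Oyelaran, Romero.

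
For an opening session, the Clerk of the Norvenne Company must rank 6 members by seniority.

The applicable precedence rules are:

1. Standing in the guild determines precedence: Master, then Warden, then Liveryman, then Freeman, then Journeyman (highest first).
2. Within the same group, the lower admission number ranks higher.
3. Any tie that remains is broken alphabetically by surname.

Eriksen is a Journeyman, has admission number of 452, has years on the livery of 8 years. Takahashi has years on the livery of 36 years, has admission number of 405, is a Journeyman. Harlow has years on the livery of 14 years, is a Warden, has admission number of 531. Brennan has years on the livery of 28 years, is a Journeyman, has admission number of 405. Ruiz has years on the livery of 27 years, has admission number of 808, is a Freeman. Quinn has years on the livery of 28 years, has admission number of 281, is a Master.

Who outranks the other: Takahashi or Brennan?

Brennan

By standing in the guild: Quinn (Master); then Harlow (Warden); then Ruiz (Freeman); then Brennan, Takahashi and Eriksen (Journeyman).
Among Brennan, Takahashi and Eriksen, by admission number (lower first): Brennan and Takahashi (405) before Eriksen (452).
Among Brennan and Takahashi, alphabetically by surname: Brennan before Takahashi.
So Brennan takes precedence.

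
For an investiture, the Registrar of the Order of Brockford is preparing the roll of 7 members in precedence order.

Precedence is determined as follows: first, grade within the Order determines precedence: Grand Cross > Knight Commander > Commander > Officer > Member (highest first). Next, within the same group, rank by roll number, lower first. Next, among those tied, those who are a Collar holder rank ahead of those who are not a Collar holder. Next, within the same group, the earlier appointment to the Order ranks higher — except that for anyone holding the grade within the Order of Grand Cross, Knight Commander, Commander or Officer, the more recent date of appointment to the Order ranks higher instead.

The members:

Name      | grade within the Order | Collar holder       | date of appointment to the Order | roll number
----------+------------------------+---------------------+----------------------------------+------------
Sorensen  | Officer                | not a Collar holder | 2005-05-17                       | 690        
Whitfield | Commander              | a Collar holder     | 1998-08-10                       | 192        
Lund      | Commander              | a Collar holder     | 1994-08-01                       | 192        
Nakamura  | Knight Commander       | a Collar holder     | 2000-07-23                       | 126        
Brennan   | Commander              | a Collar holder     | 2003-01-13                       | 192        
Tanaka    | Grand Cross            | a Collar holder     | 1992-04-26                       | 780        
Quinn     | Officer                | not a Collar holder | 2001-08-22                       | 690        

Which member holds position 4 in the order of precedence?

By grade within the Order: Tanaka (Grand Cross); then Nakamura (Knight Commander); then Brennan, Whitfield and Lund (Commander); then Sorensen and Quinn (Officer).
Brennan, Whitfield and Lund all have roll number 192, so the next rule applies.
Brennan, Whitfield and Lund are each a Collar holder, so the next rule applies.
Among Brennan, Whitfield and Lund, by date of appointment to the Order (later first) (reversed rule for this group): Brennan (2003-01-13) before Whitfield (1998-08-10) before Lund (1994-08-01).
Sorensen and Quinn both have roll number 690, so the next rule applies.
Sorensen and Quinn are each not a Collar holder, so the next rule applies.
Among Sorensen and Quinn, by date of appointment to the Order (later first) (reversed rule for this group): Sorensen (2005-05-17) before Quinn (2001-08-22).
Order: Tanaka, Nakamura, Brennan, Whitfield, Lund, Sorensen, Quinn.

Whitfield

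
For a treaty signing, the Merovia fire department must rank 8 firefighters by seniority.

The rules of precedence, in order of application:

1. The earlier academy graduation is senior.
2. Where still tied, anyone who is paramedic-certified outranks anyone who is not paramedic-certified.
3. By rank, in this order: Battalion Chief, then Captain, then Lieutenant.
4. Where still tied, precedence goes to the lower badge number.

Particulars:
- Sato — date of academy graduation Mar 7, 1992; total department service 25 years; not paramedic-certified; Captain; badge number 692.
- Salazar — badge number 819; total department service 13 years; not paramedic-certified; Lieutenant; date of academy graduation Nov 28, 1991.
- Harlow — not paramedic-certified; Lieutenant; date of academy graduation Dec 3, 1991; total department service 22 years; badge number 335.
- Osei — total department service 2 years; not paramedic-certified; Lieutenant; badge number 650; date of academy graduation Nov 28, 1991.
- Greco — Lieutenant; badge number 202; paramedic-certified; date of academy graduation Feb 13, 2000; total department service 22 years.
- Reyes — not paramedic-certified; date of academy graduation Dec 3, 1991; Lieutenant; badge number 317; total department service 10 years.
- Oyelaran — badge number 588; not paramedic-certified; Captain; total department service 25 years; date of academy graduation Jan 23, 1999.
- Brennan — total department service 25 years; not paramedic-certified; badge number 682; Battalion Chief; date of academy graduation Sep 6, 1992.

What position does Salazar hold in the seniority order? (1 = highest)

2

By date of academy graduation (earlier first): Osei and Salazar (both Nov 28, 1991); then Reyes and Harlow (both Dec 3, 1991); then Sato (Mar 7, 1992); then Brennan (Sep 6, 1992); then Oyelaran (Jan 23, 1999); then Greco (Feb 13, 2000).
Osei and Salazar are each not paramedic-certified, so the next rule applies.
Osei and Salazar are each Lieutenant, so the next rule applies.
Among Osei and Salazar, by badge number (lower first): Osei (650) before Salazar (819).
Reyes and Harlow are each not paramedic-certified, so the next rule applies.
Reyes and Harlow are each Lieutenant, so the next rule applies.
Among Reyes and Harlow, by badge number (lower first): Reyes (317) before Harlow (335).
Order: Osei, Salazar, Reyes, Harlow, Sato, Brennan, Oyelaran, Greco. So position 2.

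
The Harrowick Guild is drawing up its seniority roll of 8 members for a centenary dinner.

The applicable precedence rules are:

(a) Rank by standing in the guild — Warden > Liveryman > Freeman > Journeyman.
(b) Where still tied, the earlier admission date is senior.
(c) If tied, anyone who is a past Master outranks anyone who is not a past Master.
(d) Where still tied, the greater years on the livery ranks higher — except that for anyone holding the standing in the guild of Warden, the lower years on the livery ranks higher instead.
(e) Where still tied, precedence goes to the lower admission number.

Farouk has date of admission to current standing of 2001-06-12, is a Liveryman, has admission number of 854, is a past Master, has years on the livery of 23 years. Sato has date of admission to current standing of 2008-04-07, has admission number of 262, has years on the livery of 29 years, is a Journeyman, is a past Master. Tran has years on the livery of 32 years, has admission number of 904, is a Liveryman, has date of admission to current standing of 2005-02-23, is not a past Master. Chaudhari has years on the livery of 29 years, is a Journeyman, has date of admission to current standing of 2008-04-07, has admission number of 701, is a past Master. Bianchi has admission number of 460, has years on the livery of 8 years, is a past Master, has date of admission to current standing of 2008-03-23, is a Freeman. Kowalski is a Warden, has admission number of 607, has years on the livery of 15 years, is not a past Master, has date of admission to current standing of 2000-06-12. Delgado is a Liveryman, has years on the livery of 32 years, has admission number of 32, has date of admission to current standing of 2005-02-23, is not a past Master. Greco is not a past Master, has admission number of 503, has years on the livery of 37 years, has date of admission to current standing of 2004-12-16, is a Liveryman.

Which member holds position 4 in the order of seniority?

By standing in the guild: Kowalski (Warden); then Farouk, Greco, Delgado and Tran (Liveryman); then Bianchi (Freeman); then Sato and Chaudhari (Journeyman).
Among Farouk, Greco, Delgado and Tran, by date of admission to current standing (earlier first): Farouk (2001-06-12) before Greco (2004-12-16) before Delgado and Tran (2005-02-23).
Delgado and Tran are each not a past Master, so the next rule applies.
Delgado and Tran both have years on the livery 32 years, so the next rule applies.
Among Delgado and Tran, by admission number (lower first): Delgado (32) before Tran (904).
Sato and Chaudhari both have date of admission to current standing 2008-04-07, so the next rule applies.
Sato and Chaudhari are each a past Master, so the next rule applies.
Sato and Chaudhari both have years on the livery 29 years, so the next rule applies.
Among Sato and Chaudhari, by admission number (lower first): Sato (262) before Chaudhari (701).
Order: Kowalski, Farouk, Greco, Delgado, Tran, Bianchi, Sato, Chaudhari.

Delgado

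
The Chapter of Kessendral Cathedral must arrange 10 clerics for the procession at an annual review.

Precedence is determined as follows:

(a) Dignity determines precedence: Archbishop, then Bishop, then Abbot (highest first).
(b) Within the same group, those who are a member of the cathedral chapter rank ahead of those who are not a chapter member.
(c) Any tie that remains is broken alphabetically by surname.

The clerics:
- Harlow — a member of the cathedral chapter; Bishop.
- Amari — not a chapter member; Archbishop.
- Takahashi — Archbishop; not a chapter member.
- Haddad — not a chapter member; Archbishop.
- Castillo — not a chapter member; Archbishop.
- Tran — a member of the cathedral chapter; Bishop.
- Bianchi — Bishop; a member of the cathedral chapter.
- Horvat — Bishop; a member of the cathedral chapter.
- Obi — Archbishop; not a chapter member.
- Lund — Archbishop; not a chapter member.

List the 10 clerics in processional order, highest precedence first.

By dignity: Amari, Castillo, Haddad, Lund, Obi and Takahashi (Archbishop); then Bianchi, Harlow, Horvat and Tran (Bishop).
Amari, Castillo, Haddad, Lund, Obi and Takahashi are each not a chapter member, so the next rule applies.
Among Amari, Castillo, Haddad, Lund, Obi and Takahashi, alphabetically by surname: Amari before Castillo before Haddad before Lund before Obi before Takahashi.
Bianchi, Harlow, Horvat and Tran are each a member of the cathedral chapter, so the next rule applies.
Among Bianchi, Harlow, Horvat and Tran, alphabetically by surname: Bianchi before Harlow before Horvat before Tran.
Full order: Amari, Castillo, Haddad, Lund, Obi, Takahashi, Bianchi, Harlow, Horvat, Tran.

Amari, Castillo, Haddad, Lund, Obi, Takahashi, Bianchi, Harlow, Horvat, Tran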